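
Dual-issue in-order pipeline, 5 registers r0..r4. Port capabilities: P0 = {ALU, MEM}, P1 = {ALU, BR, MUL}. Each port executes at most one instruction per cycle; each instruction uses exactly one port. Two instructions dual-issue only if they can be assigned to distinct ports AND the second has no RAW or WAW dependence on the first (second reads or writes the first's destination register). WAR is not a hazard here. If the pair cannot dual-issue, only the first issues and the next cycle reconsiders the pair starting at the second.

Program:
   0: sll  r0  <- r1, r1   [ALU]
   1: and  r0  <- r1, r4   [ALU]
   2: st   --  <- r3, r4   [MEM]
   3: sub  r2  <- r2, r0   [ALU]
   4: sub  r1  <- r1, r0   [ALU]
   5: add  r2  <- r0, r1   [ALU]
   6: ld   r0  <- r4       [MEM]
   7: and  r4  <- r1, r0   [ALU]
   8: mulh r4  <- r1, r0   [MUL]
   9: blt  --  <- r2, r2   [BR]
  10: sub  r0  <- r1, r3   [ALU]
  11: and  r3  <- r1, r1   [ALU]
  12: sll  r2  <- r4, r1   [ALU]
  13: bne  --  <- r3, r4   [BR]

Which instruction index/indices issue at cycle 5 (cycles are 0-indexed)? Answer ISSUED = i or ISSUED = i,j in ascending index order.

ISSUED = 8

#0 head=0: sll i0 WAW r0
#1 head=1: and/st i1+i2 dual
#2 head=3: sub/sub i3+i4 dual
#3 head=5: add/ld i5+i6 dual
#4 head=7: and i7 WAW r4
#5 head=8: mulh i8 no-port MUL/BR
#6 head=9: blt/sub i9+i10 dual
#7 head=11: and/sll i11+i12 dual
#8 head=13: bne i13 tail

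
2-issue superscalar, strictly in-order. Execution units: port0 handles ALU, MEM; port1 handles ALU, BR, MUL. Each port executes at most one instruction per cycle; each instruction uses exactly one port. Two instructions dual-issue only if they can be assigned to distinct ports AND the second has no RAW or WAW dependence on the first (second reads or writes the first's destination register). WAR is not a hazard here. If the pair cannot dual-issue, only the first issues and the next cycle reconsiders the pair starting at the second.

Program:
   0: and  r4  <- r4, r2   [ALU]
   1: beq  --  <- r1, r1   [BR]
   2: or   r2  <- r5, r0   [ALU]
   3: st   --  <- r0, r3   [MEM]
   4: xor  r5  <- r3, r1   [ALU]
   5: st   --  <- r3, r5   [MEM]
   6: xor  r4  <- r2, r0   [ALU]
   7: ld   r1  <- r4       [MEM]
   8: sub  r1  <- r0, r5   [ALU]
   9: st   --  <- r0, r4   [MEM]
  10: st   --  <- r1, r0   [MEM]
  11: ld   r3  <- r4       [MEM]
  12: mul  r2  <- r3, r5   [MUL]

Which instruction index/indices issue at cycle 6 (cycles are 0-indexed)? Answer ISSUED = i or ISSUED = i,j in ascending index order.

[0] i0+i1  and beq  -- dual
[1] i2+i3  or st  -- dual
[2] i4  xor  -- RAW r5
[3] i5+i6  st xor  -- dual
[4] i7  ld  -- WAW r1
[5] i8+i9  sub st  -- dual
[6] i10  st  -- no-port MEM/MEM
[7] i11  ld  -- RAW r3
[8] i12  mul  -- tail

ISSUED = 10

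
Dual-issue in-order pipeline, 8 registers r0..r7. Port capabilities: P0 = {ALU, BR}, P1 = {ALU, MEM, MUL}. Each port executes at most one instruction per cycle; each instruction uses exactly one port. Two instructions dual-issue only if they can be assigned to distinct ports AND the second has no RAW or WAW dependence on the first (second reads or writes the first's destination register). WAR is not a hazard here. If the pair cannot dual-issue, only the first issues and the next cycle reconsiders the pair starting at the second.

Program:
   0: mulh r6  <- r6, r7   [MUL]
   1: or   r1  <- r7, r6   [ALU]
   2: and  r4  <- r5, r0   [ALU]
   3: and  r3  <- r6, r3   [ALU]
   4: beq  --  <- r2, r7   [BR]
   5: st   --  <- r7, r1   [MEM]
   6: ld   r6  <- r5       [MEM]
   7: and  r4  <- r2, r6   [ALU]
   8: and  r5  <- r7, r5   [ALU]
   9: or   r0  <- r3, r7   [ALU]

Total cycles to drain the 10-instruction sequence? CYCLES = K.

  cy0 -> i0 (mulh) RAW r6
  cy1 -> i1,i2 (or and) 2-wide
  cy2 -> i3,i4 (and beq) 2-wide
  cy3 -> i5 (st) no-port MEM/MEM
  cy4 -> i6 (ld) RAW r6
  cy5 -> i7,i8 (and and) 2-wide
  cy6 -> i9 (or) tail

CYCLES = 7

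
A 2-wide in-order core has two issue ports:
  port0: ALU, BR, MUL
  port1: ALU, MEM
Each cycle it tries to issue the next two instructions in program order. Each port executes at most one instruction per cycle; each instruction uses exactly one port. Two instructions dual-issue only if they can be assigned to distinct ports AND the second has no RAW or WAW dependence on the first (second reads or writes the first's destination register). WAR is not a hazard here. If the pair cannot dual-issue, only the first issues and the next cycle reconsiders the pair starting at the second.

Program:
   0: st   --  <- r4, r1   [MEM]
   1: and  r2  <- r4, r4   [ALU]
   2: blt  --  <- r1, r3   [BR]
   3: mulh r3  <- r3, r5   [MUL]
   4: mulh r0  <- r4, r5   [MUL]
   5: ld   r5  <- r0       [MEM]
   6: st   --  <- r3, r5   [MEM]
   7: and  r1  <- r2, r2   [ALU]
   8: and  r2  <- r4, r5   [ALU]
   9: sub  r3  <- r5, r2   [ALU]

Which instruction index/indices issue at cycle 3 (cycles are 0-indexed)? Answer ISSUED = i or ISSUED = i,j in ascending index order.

#0 head=0: st/and i0&i1 2-wide
#1 head=2: blt i2 no-port BR/MUL
#2 head=3: mulh i3 no-port MUL/MUL
#3 head=4: mulh i4 RAW r0
#4 head=5: ld i5 no-port MEM/MEM
#5 head=6: st/and i6&i7 2-wide
#6 head=8: and i8 RAW r2
#7 head=9: sub i9 tail

ISSUED = 4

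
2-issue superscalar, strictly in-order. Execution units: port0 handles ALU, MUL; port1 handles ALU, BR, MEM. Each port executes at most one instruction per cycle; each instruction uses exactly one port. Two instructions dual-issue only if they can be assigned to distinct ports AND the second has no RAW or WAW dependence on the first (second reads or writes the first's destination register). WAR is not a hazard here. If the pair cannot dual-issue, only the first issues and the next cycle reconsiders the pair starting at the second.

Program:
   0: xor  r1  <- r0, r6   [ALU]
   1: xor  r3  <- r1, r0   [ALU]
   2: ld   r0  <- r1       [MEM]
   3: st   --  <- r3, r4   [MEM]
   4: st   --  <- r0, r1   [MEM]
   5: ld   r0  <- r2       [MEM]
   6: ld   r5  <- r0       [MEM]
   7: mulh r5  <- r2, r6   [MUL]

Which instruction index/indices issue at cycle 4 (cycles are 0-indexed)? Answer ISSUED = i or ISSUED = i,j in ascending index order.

ISSUED = 5

c0: i0 xor.ALU  RAW r1
c1: i1&i2 xor.ALU/ld.MEM  dual
c2: i3 st.MEM  no-port MEM/MEM
c3: i4 st.MEM  no-port MEM/MEM
c4: i5 ld.MEM  no-port MEM/MEM
c5: i6 ld.MEM  WAW r5
c6: i7 mulh.MUL  tail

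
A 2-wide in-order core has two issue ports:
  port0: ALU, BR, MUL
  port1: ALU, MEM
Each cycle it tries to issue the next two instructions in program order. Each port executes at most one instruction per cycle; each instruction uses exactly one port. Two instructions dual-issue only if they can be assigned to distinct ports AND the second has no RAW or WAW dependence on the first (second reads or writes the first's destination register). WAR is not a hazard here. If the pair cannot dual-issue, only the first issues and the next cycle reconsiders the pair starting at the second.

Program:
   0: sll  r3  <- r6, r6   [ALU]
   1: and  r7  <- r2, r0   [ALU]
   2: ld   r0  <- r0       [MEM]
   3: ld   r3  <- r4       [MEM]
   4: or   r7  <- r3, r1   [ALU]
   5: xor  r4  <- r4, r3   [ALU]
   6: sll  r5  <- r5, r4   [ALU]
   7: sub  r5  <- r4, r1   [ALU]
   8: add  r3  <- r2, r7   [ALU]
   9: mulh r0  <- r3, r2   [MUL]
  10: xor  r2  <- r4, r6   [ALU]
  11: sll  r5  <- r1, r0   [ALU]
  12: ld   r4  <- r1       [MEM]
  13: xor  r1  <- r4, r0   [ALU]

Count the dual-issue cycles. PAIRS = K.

PAIRS = 5

c0: i0&i1 sll.ALU+and.ALU  2-wide
c1: i2 ld.MEM  no-port MEM/MEM
c2: i3 ld.MEM  RAW r3
c3: i4&i5 or.ALU+xor.ALU  2-wide
c4: i6 sll.ALU  WAW r5
c5: i7&i8 sub.ALU+add.ALU  2-wide
c6: i9&i10 mulh.MUL+xor.ALU  2-wide
c7: i11&i12 sll.ALU+ld.MEM  2-wide
c8: i13 xor.ALU  tail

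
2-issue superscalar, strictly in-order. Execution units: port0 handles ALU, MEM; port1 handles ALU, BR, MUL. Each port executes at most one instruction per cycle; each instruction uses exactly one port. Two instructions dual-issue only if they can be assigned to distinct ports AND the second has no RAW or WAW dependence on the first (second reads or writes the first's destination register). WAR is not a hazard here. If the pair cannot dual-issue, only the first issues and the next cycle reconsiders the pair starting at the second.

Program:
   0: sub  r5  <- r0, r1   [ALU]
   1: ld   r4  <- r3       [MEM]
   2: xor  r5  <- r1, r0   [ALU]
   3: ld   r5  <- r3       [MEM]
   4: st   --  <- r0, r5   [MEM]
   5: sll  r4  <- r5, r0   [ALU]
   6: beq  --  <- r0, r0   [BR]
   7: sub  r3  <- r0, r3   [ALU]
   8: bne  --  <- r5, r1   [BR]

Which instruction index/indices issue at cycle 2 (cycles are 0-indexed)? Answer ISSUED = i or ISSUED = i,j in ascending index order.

ISSUED = 3

[0] i0+i1  sub;ld  -- 2-wide
[1] i2  xor  -- WAW r5
[2] i3  ld  -- no-port MEM/MEM
[3] i4+i5  st;sll  -- 2-wide
[4] i6+i7  beq;sub  -- 2-wide
[5] i8  bne  -- tail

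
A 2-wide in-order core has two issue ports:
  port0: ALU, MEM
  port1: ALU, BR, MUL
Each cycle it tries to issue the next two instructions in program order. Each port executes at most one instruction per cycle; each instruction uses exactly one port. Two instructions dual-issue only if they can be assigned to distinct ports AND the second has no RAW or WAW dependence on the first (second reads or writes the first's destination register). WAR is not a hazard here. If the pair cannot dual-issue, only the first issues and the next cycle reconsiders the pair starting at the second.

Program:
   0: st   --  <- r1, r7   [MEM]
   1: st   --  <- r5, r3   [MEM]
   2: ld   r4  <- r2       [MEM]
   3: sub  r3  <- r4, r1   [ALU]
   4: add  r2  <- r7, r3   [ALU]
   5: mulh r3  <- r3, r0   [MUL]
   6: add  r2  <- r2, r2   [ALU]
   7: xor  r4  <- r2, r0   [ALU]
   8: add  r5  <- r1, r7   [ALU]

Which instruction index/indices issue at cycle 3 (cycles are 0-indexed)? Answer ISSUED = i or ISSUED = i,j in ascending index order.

ISSUED = 3

t=0 i0:st ; no-port MEM/MEM
t=1 i1:st ; no-port MEM/MEM
t=2 i2:ld ; RAW r4
t=3 i3:sub ; RAW r3
t=4 i4,i5:add;mulh ; 2-wide
t=5 i6:add ; RAW r2
t=6 i7,i8:xor;add ; 2-wide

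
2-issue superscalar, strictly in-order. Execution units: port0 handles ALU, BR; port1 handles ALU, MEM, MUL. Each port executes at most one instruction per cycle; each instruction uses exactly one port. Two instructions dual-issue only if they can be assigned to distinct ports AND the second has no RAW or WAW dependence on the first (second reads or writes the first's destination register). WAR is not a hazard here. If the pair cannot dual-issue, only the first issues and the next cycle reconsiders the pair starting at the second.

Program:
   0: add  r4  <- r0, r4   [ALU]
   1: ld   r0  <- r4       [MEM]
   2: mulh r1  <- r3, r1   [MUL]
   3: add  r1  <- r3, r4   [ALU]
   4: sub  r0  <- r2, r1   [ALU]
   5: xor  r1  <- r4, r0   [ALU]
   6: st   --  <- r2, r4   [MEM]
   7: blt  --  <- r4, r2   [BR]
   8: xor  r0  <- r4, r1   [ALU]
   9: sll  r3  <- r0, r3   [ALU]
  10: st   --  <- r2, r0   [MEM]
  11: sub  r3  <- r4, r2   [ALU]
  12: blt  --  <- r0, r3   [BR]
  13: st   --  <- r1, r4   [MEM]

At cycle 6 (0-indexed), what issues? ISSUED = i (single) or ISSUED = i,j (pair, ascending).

ISSUED = 7,8

0. add.ALU @i0  | RAW r4
1. ld.MEM @i1  | no-port MEM/MUL
2. mulh.MUL @i2  | WAW r1
3. add.ALU @i3  | RAW r1
4. sub.ALU @i4  | RAW r0
5. xor.ALU/st.MEM @i5/i6  | dual
6. blt.BR/xor.ALU @i7/i8  | dual
7. sll.ALU/st.MEM @i9/i10  | dual
8. sub.ALU @i11  | RAW r3
9. blt.BR/st.MEM @i12/i13  | dual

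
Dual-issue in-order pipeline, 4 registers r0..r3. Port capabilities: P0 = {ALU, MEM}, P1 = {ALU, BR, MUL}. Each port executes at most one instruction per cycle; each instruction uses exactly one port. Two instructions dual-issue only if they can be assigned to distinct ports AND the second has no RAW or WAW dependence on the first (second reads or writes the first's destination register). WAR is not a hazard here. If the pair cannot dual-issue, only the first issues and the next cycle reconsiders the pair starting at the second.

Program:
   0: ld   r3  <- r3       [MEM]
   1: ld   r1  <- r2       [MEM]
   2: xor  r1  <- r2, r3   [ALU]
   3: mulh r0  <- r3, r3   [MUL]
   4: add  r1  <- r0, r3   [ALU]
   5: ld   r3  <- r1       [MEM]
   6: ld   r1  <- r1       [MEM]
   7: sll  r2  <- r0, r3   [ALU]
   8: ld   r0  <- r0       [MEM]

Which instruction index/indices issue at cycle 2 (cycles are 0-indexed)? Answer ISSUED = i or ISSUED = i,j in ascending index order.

ISSUED = 2,3

0. ld @i0  | no-port MEM/MEM
1. ld @i1  | WAW r1
2. xor+mulh @i2,i3  | dual
3. add @i4  | RAW r1
4. ld @i5  | no-port MEM/MEM
5. ld+sll @i6,i7  | dual
6. ld @i8  | tail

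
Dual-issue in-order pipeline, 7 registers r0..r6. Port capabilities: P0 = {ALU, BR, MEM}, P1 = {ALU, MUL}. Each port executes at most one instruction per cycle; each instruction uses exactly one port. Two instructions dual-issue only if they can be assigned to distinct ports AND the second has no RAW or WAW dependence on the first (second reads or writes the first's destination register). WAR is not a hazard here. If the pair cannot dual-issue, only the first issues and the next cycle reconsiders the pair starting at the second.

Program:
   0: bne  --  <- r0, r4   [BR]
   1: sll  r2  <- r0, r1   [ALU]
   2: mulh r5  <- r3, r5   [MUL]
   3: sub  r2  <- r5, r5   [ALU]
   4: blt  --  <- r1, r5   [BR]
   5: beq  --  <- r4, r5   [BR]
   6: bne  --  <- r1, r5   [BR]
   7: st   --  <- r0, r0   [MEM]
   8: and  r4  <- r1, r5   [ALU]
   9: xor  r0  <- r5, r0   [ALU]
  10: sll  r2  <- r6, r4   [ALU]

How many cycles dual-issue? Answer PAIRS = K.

[0] i0,i1  bne+sll  -- 2-wide
[1] i2  mulh  -- RAW r5
[2] i3,i4  sub+blt  -- 2-wide
[3] i5  beq  -- no-port BR/BR
[4] i6  bne  -- no-port BR/MEM
[5] i7,i8  st+and  -- 2-wide
[6] i9,i10  xor+sll  -- 2-wide

PAIRS = 4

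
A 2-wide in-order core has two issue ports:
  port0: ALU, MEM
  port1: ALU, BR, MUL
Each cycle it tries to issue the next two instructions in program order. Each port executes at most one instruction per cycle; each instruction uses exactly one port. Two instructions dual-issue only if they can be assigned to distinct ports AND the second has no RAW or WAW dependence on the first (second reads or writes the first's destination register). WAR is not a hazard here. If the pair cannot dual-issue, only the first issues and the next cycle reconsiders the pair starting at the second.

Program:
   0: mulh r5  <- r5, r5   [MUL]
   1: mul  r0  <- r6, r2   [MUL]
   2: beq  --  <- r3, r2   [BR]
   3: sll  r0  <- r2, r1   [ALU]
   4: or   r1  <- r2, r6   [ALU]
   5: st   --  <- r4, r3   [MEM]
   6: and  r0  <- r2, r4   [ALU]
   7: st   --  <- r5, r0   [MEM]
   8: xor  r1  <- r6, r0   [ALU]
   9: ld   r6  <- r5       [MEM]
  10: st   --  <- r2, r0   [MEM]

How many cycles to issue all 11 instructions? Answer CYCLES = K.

t=0 i0:mulh.MUL ; no-port MUL/MUL
t=1 i1:mul.MUL ; no-port MUL/BR
t=2 i2,i3:beq.BR+sll.ALU ; pair
t=3 i4,i5:or.ALU+st.MEM ; pair
t=4 i6:and.ALU ; RAW r0
t=5 i7,i8:st.MEM+xor.ALU ; pair
t=6 i9:ld.MEM ; no-port MEM/MEM
t=7 i10:st.MEM ; tail

CYCLES = 8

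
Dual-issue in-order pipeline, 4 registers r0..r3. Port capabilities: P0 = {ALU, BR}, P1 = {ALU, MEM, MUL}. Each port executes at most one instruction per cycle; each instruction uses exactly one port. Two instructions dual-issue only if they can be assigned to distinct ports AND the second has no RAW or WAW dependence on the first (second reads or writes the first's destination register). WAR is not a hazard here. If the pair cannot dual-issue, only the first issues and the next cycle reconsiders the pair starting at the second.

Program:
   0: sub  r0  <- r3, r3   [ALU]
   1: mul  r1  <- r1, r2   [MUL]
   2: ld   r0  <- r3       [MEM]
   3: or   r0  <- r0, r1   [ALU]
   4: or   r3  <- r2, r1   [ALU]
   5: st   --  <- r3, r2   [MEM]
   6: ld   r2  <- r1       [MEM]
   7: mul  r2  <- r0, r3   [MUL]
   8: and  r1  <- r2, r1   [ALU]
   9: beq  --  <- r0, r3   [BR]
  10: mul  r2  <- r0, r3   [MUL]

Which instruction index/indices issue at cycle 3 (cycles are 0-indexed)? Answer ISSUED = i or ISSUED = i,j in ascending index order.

ISSUED = 5

  cy0 -> i0,i1 (sub/mul) pair
  cy1 -> i2 (ld) RAW+WAW r0
  cy2 -> i3,i4 (or/or) pair
  cy3 -> i5 (st) no-port MEM/MEM
  cy4 -> i6 (ld) no-port MEM/MUL
  cy5 -> i7 (mul) RAW r2
  cy6 -> i8,i9 (and/beq) pair
  cy7 -> i10 (mul) tail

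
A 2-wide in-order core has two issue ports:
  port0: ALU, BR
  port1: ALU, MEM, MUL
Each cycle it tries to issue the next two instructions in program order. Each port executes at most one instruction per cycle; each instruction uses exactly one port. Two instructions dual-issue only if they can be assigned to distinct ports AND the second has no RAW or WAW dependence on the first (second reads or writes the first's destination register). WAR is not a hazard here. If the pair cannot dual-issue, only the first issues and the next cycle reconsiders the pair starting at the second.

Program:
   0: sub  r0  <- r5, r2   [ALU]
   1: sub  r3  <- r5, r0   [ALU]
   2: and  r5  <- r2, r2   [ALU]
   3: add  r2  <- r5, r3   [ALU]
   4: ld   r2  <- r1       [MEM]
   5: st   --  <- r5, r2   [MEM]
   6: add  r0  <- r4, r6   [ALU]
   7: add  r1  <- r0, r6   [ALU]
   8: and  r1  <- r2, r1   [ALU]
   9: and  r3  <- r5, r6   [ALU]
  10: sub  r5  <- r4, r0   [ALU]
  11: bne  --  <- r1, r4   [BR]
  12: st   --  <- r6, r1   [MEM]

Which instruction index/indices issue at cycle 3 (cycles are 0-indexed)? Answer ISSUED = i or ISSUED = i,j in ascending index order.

0. sub @i0  | RAW r0
1. sub+and @i1&i2  | dual
2. add @i3  | WAW r2
3. ld @i4  | no-port MEM/MEM
4. st+add @i5&i6  | dual
5. add @i7  | RAW+WAW r1
6. and+and @i8&i9  | dual
7. sub+bne @i10&i11  | dual
8. st @i12  | tail

ISSUED = 4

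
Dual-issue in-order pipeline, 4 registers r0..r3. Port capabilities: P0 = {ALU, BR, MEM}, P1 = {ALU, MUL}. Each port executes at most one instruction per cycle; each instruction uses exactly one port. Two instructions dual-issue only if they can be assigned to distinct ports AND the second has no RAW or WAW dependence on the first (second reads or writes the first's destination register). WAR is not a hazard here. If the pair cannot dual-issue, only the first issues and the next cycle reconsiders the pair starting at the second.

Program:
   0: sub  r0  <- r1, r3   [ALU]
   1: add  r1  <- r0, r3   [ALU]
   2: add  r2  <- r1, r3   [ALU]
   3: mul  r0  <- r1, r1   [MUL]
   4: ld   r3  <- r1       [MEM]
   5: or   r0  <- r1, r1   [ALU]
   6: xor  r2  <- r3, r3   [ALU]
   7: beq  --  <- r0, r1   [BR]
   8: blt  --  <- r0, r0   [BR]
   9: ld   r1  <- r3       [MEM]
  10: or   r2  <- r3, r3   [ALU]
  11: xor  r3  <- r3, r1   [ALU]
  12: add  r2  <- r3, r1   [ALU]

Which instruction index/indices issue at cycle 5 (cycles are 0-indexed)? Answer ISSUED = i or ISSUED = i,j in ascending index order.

#0 head=0: sub i0 RAW r0
#1 head=1: add i1 RAW r1
#2 head=2: add+mul i2&i3 pair
#3 head=4: ld+or i4&i5 pair
#4 head=6: xor+beq i6&i7 pair
#5 head=8: blt i8 no-port BR/MEM
#6 head=9: ld+or i9&i10 pair
#7 head=11: xor i11 RAW r3
#8 head=12: add i12 tail

ISSUED = 8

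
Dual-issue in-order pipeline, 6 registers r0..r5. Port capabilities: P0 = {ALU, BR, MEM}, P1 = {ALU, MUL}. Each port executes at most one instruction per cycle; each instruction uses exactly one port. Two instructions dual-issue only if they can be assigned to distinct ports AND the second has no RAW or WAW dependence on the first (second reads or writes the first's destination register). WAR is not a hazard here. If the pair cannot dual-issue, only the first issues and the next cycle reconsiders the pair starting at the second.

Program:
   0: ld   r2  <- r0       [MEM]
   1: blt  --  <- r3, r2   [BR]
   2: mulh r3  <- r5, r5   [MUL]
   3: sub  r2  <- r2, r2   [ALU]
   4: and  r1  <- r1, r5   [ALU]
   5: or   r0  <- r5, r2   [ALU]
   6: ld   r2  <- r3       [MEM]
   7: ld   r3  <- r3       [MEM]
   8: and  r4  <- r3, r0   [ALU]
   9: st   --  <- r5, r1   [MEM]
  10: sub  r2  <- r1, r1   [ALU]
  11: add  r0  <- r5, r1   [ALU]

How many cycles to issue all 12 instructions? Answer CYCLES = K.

[0] i0  ld  -- no-port MEM/BR
[1] i1&i2  blt;mulh  -- pair
[2] i3&i4  sub;and  -- pair
[3] i5&i6  or;ld  -- pair
[4] i7  ld  -- RAW r3
[5] i8&i9  and;st  -- pair
[6] i10&i11  sub;add  -- pair

CYCLES = 7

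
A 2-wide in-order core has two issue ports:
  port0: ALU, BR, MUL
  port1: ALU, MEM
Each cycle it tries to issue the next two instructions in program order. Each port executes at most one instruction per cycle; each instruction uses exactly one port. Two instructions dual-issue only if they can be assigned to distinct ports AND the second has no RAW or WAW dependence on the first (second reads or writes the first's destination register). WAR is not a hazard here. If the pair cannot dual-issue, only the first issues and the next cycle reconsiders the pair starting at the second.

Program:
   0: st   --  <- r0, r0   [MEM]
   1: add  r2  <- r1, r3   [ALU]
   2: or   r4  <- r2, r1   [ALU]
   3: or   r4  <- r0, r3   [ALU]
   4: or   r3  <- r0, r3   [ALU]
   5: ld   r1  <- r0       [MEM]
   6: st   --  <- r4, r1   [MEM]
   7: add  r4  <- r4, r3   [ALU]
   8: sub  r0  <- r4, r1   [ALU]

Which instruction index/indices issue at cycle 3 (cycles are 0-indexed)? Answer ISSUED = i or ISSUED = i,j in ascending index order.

0. st/add @i0+i1  | 2-wide
1. or @i2  | WAW r4
2. or/or @i3+i4  | 2-wide
3. ld @i5  | no-port MEM/MEM
4. st/add @i6+i7  | 2-wide
5. sub @i8  | tail

ISSUED = 5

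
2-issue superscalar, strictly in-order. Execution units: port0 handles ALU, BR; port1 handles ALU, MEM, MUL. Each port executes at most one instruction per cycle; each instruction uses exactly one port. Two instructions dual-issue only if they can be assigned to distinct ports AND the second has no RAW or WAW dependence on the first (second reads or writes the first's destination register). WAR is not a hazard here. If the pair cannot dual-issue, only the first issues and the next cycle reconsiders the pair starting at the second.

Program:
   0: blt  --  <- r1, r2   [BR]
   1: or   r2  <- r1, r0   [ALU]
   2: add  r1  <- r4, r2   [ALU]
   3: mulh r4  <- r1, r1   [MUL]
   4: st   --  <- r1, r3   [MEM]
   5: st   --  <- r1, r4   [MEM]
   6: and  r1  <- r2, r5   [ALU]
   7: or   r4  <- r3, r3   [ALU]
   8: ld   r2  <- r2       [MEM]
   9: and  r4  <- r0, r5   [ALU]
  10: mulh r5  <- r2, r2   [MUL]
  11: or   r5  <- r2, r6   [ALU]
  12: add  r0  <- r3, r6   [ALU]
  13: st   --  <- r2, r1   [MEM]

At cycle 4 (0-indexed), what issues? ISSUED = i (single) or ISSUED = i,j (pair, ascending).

t=0 i0,i1:blt.BR+or.ALU ; 2-wide
t=1 i2:add.ALU ; RAW r1
t=2 i3:mulh.MUL ; no-port MUL/MEM
t=3 i4:st.MEM ; no-port MEM/MEM
t=4 i5,i6:st.MEM+and.ALU ; 2-wide
t=5 i7,i8:or.ALU+ld.MEM ; 2-wide
t=6 i9,i10:and.ALU+mulh.MUL ; 2-wide
t=7 i11,i12:or.ALU+add.ALU ; 2-wide
t=8 i13:st.MEM ; tail

ISSUED = 5,6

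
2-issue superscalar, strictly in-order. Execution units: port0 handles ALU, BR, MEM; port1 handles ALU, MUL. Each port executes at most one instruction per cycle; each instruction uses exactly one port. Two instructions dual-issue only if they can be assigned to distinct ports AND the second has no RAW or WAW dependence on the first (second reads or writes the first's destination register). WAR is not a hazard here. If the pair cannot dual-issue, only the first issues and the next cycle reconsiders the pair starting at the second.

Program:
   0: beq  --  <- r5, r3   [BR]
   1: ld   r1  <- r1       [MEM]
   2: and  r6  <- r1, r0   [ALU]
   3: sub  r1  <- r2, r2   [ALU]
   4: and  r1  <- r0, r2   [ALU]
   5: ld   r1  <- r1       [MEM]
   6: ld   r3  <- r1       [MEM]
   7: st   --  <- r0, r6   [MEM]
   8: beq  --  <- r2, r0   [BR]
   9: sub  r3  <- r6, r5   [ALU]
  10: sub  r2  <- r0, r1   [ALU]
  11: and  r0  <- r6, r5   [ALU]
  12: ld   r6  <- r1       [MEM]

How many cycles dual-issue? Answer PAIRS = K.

PAIRS = 3

  cy0 -> i0 (beq) no-port BR/MEM
  cy1 -> i1 (ld) RAW r1
  cy2 -> i2+i3 (and sub) dual
  cy3 -> i4 (and) RAW+WAW r1
  cy4 -> i5 (ld) no-port MEM/MEM
  cy5 -> i6 (ld) no-port MEM/MEM
  cy6 -> i7 (st) no-port MEM/BR
  cy7 -> i8+i9 (beq sub) dual
  cy8 -> i10+i11 (sub and) dual
  cy9 -> i12 (ld) tail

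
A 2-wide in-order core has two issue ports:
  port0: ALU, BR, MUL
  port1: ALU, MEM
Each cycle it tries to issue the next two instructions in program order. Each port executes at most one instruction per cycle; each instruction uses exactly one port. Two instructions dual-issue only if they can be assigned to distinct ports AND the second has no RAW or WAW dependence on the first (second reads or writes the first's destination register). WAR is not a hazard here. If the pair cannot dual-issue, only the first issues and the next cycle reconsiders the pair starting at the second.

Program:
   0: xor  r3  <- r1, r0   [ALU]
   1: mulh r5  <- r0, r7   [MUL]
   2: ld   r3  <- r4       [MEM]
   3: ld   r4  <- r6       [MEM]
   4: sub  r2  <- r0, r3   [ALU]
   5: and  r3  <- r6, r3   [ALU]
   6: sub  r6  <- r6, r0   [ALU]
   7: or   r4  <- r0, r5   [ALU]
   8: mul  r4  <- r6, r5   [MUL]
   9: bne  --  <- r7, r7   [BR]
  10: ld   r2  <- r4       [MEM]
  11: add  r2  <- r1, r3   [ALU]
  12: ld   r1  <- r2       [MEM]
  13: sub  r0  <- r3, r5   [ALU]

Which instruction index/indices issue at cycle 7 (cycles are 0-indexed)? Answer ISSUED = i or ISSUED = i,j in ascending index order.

0. xor.ALU+mulh.MUL @i0,i1  | dual
1. ld.MEM @i2  | no-port MEM/MEM
2. ld.MEM+sub.ALU @i3,i4  | dual
3. and.ALU+sub.ALU @i5,i6  | dual
4. or.ALU @i7  | WAW r4
5. mul.MUL @i8  | no-port MUL/BR
6. bne.BR+ld.MEM @i9,i10  | dual
7. add.ALU @i11  | RAW r2
8. ld.MEM+sub.ALU @i12,i13  | dual

ISSUED = 11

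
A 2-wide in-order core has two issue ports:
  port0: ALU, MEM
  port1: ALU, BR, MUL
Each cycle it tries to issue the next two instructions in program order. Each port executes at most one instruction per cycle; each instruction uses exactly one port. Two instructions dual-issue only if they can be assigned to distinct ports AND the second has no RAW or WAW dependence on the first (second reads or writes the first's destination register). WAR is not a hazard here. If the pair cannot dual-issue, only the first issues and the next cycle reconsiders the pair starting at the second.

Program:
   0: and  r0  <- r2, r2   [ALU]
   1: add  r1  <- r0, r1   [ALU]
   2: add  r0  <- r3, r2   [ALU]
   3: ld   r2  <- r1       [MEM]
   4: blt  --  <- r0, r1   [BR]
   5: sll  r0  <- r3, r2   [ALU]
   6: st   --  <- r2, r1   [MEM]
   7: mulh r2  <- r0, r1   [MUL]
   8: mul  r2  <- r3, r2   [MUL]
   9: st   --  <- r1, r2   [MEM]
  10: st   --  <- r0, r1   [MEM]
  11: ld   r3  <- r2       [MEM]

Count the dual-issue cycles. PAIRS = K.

[0] i0  and  -- RAW r0
[1] i1/i2  add+add  -- dual
[2] i3/i4  ld+blt  -- dual
[3] i5/i6  sll+st  -- dual
[4] i7  mulh  -- no-port MUL/MUL
[5] i8  mul  -- RAW r2
[6] i9  st  -- no-port MEM/MEM
[7] i10  st  -- no-port MEM/MEM
[8] i11  ld  -- tail

PAIRS = 3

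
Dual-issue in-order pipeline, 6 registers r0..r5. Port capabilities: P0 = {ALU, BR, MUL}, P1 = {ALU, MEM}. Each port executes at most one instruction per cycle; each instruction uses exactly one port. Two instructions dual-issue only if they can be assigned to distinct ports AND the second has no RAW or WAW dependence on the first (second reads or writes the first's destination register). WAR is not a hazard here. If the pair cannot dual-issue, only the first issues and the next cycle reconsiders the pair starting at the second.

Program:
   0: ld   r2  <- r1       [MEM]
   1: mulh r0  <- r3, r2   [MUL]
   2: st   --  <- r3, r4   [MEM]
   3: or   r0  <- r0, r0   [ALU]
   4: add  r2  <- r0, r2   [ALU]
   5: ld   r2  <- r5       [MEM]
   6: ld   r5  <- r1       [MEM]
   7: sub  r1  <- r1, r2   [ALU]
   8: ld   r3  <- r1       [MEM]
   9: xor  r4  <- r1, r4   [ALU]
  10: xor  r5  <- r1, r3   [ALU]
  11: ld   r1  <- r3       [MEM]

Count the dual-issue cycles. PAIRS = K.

PAIRS = 4

c0: i0 ld  RAW r2
c1: i1+i2 mulh+st  dual
c2: i3 or  RAW r0
c3: i4 add  WAW r2
c4: i5 ld  no-port MEM/MEM
c5: i6+i7 ld+sub  dual
c6: i8+i9 ld+xor  dual
c7: i10+i11 xor+ld  dual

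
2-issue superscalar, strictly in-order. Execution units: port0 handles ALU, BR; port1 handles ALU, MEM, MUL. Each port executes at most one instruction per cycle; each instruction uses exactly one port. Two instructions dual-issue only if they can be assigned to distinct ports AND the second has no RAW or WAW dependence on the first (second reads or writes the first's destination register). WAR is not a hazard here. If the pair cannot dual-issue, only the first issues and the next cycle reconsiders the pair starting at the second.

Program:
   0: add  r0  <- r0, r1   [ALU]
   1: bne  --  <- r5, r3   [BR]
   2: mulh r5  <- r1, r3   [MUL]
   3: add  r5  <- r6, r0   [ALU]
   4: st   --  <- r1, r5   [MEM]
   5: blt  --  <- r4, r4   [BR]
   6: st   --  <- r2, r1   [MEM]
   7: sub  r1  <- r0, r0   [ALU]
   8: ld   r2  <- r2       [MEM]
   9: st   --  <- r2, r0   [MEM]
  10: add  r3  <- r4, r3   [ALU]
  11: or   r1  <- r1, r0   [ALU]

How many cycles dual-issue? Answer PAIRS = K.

PAIRS = 4

0. add/bne @i0,i1  | dual
1. mulh @i2  | WAW r5
2. add @i3  | RAW r5
3. st/blt @i4,i5  | dual
4. st/sub @i6,i7  | dual
5. ld @i8  | no-port MEM/MEM
6. st/add @i9,i10  | dual
7. or @i11  | tail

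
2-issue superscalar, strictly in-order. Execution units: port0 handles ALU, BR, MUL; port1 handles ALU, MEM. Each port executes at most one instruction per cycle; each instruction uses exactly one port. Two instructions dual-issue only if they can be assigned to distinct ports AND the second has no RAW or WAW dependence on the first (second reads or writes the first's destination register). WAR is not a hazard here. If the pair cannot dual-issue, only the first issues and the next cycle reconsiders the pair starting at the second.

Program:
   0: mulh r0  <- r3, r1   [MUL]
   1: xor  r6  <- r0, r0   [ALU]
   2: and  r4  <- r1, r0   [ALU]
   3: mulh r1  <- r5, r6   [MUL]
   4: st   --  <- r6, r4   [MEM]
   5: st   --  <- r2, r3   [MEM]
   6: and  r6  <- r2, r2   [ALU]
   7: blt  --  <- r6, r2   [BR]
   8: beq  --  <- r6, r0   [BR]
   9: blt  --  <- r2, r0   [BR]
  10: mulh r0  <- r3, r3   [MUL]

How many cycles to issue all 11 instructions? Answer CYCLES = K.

CYCLES = 8

  cy0 -> i0 (mulh) RAW r0
  cy1 -> i1+i2 (xor+and) dual
  cy2 -> i3+i4 (mulh+st) dual
  cy3 -> i5+i6 (st+and) dual
  cy4 -> i7 (blt) no-port BR/BR
  cy5 -> i8 (beq) no-port BR/BR
  cy6 -> i9 (blt) no-port BR/MUL
  cy7 -> i10 (mulh) tail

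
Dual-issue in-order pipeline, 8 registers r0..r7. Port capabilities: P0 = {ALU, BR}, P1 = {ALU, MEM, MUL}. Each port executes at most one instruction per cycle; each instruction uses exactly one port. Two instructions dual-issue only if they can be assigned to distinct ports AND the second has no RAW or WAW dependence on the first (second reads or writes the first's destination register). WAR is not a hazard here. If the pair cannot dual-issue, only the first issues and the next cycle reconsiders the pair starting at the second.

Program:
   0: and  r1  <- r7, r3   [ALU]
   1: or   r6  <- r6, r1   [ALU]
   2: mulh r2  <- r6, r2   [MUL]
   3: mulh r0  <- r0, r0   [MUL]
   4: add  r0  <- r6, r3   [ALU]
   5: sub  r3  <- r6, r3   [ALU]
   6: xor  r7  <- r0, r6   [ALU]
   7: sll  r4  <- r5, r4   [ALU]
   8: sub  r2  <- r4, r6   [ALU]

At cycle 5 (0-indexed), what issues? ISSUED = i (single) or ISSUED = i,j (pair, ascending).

ISSUED = 6,7

[0] i0  and  -- RAW r1
[1] i1  or  -- RAW r6
[2] i2  mulh  -- no-port MUL/MUL
[3] i3  mulh  -- WAW r0
[4] i4,i5  add/sub  -- 2-wide
[5] i6,i7  xor/sll  -- 2-wide
[6] i8  sub  -- tail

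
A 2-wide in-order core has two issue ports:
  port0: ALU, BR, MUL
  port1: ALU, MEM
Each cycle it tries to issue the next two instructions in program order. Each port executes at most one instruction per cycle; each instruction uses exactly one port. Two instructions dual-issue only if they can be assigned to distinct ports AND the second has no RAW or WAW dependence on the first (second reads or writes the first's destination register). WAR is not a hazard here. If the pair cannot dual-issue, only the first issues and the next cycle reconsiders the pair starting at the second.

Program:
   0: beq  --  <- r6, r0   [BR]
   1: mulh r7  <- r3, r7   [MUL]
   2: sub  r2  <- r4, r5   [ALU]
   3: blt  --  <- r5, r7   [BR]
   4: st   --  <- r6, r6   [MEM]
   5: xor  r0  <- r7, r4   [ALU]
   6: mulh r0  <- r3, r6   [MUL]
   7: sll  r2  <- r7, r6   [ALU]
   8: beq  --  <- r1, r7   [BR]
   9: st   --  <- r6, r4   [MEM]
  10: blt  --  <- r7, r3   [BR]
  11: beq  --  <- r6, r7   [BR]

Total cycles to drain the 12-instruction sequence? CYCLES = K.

CYCLES = 8

#0 head=0: beq.BR i0 no-port BR/MUL
#1 head=1: mulh.MUL sub.ALU i1&i2 pair
#2 head=3: blt.BR st.MEM i3&i4 pair
#3 head=5: xor.ALU i5 WAW r0
#4 head=6: mulh.MUL sll.ALU i6&i7 pair
#5 head=8: beq.BR st.MEM i8&i9 pair
#6 head=10: blt.BR i10 no-port BR/BR
#7 head=11: beq.BR i11 tail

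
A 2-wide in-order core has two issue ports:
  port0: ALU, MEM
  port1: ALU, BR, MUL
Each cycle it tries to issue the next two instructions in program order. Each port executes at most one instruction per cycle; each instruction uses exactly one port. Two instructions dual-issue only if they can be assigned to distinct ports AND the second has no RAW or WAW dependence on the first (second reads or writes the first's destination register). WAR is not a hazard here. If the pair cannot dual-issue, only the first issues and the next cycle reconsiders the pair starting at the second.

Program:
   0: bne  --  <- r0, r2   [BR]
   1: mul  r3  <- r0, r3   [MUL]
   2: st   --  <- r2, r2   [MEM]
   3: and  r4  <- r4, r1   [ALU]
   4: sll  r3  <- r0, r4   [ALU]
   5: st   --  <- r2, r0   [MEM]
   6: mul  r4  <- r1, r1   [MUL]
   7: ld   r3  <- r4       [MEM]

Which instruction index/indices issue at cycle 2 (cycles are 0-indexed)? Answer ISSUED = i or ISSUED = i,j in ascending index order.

[0] i0  bne.BR  -- no-port BR/MUL
[1] i1&i2  mul.MUL+st.MEM  -- pair
[2] i3  and.ALU  -- RAW r4
[3] i4&i5  sll.ALU+st.MEM  -- pair
[4] i6  mul.MUL  -- RAW r4
[5] i7  ld.MEM  -- tail

ISSUED = 3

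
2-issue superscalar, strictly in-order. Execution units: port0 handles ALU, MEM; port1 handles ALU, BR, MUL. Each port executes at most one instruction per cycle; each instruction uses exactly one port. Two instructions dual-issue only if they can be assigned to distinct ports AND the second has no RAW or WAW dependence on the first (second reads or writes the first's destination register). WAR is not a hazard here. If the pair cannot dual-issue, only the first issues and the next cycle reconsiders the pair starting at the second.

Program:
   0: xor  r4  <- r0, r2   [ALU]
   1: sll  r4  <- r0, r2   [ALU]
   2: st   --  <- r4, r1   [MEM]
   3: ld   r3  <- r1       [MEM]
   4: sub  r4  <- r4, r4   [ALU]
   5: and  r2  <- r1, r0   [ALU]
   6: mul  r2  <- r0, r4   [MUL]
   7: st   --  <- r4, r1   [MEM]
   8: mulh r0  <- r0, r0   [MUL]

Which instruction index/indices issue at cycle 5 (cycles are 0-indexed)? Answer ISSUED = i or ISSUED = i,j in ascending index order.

ISSUED = 6,7

#0 head=0: xor.ALU i0 WAW r4
#1 head=1: sll.ALU i1 RAW r4
#2 head=2: st.MEM i2 no-port MEM/MEM
#3 head=3: ld.MEM;sub.ALU i3&i4 pair
#4 head=5: and.ALU i5 WAW r2
#5 head=6: mul.MUL;st.MEM i6&i7 pair
#6 head=8: mulh.MUL i8 tail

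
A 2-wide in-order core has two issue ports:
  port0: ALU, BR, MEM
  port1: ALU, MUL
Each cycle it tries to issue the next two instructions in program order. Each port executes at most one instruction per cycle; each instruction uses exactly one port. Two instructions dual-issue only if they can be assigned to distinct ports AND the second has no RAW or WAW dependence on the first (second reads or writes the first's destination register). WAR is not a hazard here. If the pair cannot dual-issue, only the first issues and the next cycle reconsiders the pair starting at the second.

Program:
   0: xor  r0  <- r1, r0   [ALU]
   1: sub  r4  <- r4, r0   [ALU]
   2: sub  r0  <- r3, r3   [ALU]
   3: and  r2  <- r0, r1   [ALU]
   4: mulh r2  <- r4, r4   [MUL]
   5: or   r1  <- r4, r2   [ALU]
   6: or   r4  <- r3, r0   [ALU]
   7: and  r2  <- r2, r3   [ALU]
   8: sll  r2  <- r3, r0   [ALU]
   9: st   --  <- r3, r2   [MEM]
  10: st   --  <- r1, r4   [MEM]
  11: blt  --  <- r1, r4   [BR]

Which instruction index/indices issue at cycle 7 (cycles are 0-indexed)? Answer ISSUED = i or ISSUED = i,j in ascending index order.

  cy0 -> i0 (xor) RAW r0
  cy1 -> i1/i2 (sub/sub) 2-wide
  cy2 -> i3 (and) WAW r2
  cy3 -> i4 (mulh) RAW r2
  cy4 -> i5/i6 (or/or) 2-wide
  cy5 -> i7 (and) WAW r2
  cy6 -> i8 (sll) RAW r2
  cy7 -> i9 (st) no-port MEM/MEM
  cy8 -> i10 (st) no-port MEM/BR
  cy9 -> i11 (blt) tail

ISSUED = 9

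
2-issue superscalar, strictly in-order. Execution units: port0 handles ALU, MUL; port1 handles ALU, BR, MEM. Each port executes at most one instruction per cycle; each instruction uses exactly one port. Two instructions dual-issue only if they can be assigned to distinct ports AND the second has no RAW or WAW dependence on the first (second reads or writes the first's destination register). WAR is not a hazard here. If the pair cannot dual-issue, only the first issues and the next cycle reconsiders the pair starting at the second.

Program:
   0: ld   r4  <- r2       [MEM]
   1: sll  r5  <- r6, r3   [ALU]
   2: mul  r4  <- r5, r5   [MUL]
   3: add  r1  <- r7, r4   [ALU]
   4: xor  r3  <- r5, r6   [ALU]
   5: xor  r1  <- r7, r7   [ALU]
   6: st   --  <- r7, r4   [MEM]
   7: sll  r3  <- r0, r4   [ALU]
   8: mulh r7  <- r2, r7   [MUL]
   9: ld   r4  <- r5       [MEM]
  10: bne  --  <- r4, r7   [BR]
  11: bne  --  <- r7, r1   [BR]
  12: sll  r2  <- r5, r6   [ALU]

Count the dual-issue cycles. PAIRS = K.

PAIRS = 5

#0 head=0: ld/sll i0,i1 dual
#1 head=2: mul i2 RAW r4
#2 head=3: add/xor i3,i4 dual
#3 head=5: xor/st i5,i6 dual
#4 head=7: sll/mulh i7,i8 dual
#5 head=9: ld i9 no-port MEM/BR
#6 head=10: bne i10 no-port BR/BR
#7 head=11: bne/sll i11,i12 dual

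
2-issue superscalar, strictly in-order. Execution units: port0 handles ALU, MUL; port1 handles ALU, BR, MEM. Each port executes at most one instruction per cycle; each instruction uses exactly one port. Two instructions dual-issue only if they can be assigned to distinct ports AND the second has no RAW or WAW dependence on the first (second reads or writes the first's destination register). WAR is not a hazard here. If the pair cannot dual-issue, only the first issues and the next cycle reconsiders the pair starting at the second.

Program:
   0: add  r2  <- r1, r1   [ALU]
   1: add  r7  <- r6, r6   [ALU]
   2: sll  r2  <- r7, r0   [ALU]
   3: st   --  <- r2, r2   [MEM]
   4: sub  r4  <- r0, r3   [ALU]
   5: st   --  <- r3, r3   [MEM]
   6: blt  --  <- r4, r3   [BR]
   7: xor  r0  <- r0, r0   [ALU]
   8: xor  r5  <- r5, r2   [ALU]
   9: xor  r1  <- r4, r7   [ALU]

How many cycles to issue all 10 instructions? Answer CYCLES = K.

CYCLES = 6

  cy0 -> i0/i1 (add add) pair
  cy1 -> i2 (sll) RAW r2
  cy2 -> i3/i4 (st sub) pair
  cy3 -> i5 (st) no-port MEM/BR
  cy4 -> i6/i7 (blt xor) pair
  cy5 -> i8/i9 (xor xor) pair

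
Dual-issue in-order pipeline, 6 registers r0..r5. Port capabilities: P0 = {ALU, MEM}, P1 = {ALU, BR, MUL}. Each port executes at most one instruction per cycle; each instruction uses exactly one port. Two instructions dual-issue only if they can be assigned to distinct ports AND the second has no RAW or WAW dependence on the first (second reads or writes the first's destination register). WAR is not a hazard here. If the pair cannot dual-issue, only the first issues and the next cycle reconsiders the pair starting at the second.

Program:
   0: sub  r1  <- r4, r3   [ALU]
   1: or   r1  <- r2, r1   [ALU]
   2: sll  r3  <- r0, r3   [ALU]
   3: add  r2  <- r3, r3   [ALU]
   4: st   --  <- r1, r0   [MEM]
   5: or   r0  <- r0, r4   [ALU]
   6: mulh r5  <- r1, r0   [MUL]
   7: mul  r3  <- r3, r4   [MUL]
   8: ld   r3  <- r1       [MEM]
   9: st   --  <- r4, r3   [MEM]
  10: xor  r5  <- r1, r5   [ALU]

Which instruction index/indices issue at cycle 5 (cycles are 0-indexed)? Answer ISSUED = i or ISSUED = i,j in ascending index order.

[0] i0  sub  -- RAW+WAW r1
[1] i1,i2  or;sll  -- pair
[2] i3,i4  add;st  -- pair
[3] i5  or  -- RAW r0
[4] i6  mulh  -- no-port MUL/MUL
[5] i7  mul  -- WAW r3
[6] i8  ld  -- no-port MEM/MEM
[7] i9,i10  st;xor  -- pair

ISSUED = 7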